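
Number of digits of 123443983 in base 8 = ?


123443983 in base 8 = 726715417
Number of digits = 9

9 digits (base 8)


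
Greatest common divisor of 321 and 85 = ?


321 = 3 * 85 + 66
85 = 1 * 66 + 19
66 = 3 * 19 + 9
19 = 2 * 9 + 1
9 = 9 * 1 + 0
GCD = 1


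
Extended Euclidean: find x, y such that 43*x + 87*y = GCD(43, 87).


Tabular extended Euclidean (each row: r = 43*s + 87*t):
r=43, s=1, t=0
r=87, s=0, t=1
q=0: r=43, s=1, t=0   [43*(1) + 87*(0) = 43]
q=2: r=1, s=-2, t=1   [43*(-2) + 87*(1) = 1]
q=43: r=0, s=87, t=-43   [43*(87) + 87*(-43) = 0]
GCD = 1; from the row with r=1: x=-2, y=1
Check: 43*(-2) + 87*(1) = -86 + 87 = 1

GCD = 1, x = -2, y = 1


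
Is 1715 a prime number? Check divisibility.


1715 / 5 = 343 (exact division)
1715 is NOT prime.

No, 1715 is not prime


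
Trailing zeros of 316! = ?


floor(316/5) = 63
floor(316/25) = 12
floor(316/125) = 2
Total = 77

77 trailing zeros


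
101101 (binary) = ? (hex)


101101 (base 2) = 45 (decimal)
45 (decimal) = 2D (base 16)


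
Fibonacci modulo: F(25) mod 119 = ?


F(k) mod 119 for k=1..25:
1, 1, 2, 3, 5, 8, 13, 21, 34, 55, 89, 25, 114, 20, 15, 35, 50, 85, 16, 101, 117, 99, 97, 77, 55
F(25) mod 119 = 55


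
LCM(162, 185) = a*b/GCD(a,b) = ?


GCD(162, 185) = 1
LCM = 162*185/1 = 29970/1 = 29970

LCM = 29970


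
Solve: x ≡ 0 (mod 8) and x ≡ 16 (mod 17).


M = 8*17 = 136
M1 = M/8 = 17, M2 = M/17 = 8
M1^(-1) mod 8 = 1, M2^(-1) mod 17 = 15
x = 0*17*1 + 16*8*15 = 1920
1920 mod 136 = 16
Check: 16 mod 8 = 0 ✓, 16 mod 17 = 16 ✓

x ≡ 16 (mod 136)


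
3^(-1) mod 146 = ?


Use the extended Euclidean algorithm on (146, 3); each row r = 146*s + 3*t:
r=146, s=1, t=0
r=3, s=0, t=1
q=48: r=2, s=1, t=-48   [146*(1) + 3*(-48) = 2]
q=1: r=1, s=-1, t=49   [146*(-1) + 3*(49) = 1]
q=2: r=0, s=3, t=-146   [146*(3) + 3*(-146) = 0]
GCD = 1 with t = 49, so 3*(49) ≡ 1 (mod 146)
Inverse = 49 mod 146 = 49
Check: 3 * 49 = 147 ≡ 1 (mod 146)

3^(-1) ≡ 49 (mod 146)


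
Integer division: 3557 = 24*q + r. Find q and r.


3557 = 24 * 148 + 5
Check: 3552 + 5 = 3557

q = 148, r = 5


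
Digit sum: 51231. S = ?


5 + 1 + 2 + 3 + 1 = 12


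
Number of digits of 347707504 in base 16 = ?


347707504 in base 16 = 14B99870
Number of digits = 8

8 digits (base 16)


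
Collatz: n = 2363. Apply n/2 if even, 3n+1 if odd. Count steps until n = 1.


2363 → 7090 → 3545 → 10636 → 5318 → 2659 → 7978 → 3989 → 11968 → 5984 → 2992 → 1496 → 748 → 374 → 187 → 562 → 281 → 844 → 422 → 211 → 634 → 317 → 952 → 476 → 238 → 119 → 358 → 179 → 538 → 269 → 808 → 404 → 202 → 101 → 304 → 152 → 76 → 38 → 19 → 58 → 29 → 88 → 44 → 22 → 11 → 34 → 17 → 52 → 26 → 13 → 40 → 20 → 10 → 5 → 16 → 8 → 4 → 2 → 1
Total steps = 58

58 steps


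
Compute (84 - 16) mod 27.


84 - 16 = 68
68 mod 27 = 14


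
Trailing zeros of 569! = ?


floor(569/5) = 113
floor(569/25) = 22
floor(569/125) = 4
Total = 139

139 trailing zeros


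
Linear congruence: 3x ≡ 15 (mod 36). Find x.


GCD(3, 36) = 3 divides 15
Divide: 1x ≡ 5 (mod 12)
x ≡ 5 (mod 12)


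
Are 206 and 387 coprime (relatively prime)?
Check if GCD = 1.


Euclidean algorithm:
387 = 1 * 206 + 181
206 = 1 * 181 + 25
181 = 7 * 25 + 6
25 = 4 * 6 + 1
6 = 6 * 1 + 0
GCD(206, 387) = 1

Yes, coprime (GCD = 1)


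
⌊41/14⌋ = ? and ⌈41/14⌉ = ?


41/14 = 2.9286
floor = 2
ceil = 3

floor = 2, ceil = 3


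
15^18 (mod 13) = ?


15^1 mod 13 = 2
15^2 mod 13 = 4
15^3 mod 13 = 8
15^4 mod 13 = 3
15^5 mod 13 = 6
15^6 mod 13 = 12
15^7 mod 13 = 11
15^8 mod 13 = 9
15^9 mod 13 = 5
15^10 mod 13 = 10
15^11 mod 13 = 7
15^12 mod 13 = 1
15^13 mod 13 = 2
15^14 mod 13 = 4
15^15 mod 13 = 8
15^16 mod 13 = 3
15^17 mod 13 = 6
15^18 mod 13 = 12


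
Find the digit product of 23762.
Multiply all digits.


2 × 3 × 7 × 6 × 2 = 504


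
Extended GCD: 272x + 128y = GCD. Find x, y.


Tabular extended Euclidean (each row: r = 272*s + 128*t):
r=272, s=1, t=0
r=128, s=0, t=1
q=2: r=16, s=1, t=-2   [272*(1) + 128*(-2) = 16]
q=8: r=0, s=-8, t=17   [272*(-8) + 128*(17) = 0]
GCD = 16; from the row with r=16: x=1, y=-2
Check: 272*(1) + 128*(-2) = 272 - 256 = 16

GCD = 16, x = 1, y = -2


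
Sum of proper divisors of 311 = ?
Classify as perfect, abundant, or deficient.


Proper divisors: 1
Sum = 1 = 1
1 < 311 → deficient

s(311) = 1 (deficient)


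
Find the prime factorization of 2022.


2022 / 2 = 1011
1011 / 3 = 337
337 / 337 = 1
2022 = 2 × 3 × 337


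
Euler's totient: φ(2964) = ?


2964 = 2^2 × 3 × 13 × 19
Prime factors: 2, 3, 13, 19
φ(2964) = 2964 × (1-1/2) × (1-1/3) × (1-1/13) × (1-1/19)
= 2964 × 1/2 × 2/3 × 12/13 × 18/19 = 864

φ(2964) = 864


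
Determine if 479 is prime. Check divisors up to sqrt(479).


Check divisors up to sqrt(479) = 21.8861
No divisors found.
479 is prime.

Yes, 479 is prime


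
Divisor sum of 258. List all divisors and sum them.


Divisors of 258: 1, 2, 3, 6, 43, 86, 129, 258
Sum = 1 + 2 + 3 + 6 + 43 + 86 + 129 + 258 = 528

σ(258) = 528


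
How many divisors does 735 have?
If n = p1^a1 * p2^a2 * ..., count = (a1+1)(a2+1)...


735 = 3^1 × 5^1 × 7^2
d(735) = (1+1) × (1+1) × (2+1) = 12

12 divisors


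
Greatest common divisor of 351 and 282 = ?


351 = 1 * 282 + 69
282 = 4 * 69 + 6
69 = 11 * 6 + 3
6 = 2 * 3 + 0
GCD = 3


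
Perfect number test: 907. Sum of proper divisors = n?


Proper divisors of 907: 1
Sum = 1 = 1

No, 907 is not perfect (1 ≠ 907)


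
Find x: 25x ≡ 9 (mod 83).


GCD(25, 83) = 1, unique solution
a^(-1) mod 83 = 10
x = 10 * 9 mod 83 = 7

x ≡ 7 (mod 83)


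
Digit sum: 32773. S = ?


3 + 2 + 7 + 7 + 3 = 22


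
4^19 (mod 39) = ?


4^1 mod 39 = 4
4^2 mod 39 = 16
4^3 mod 39 = 25
4^4 mod 39 = 22
4^5 mod 39 = 10
4^6 mod 39 = 1
4^7 mod 39 = 4
4^8 mod 39 = 16
4^9 mod 39 = 25
4^10 mod 39 = 22
4^11 mod 39 = 10
4^12 mod 39 = 1
4^13 mod 39 = 4
4^14 mod 39 = 16
4^15 mod 39 = 25
4^16 mod 39 = 22
4^17 mod 39 = 10
4^18 mod 39 = 1
4^19 mod 39 = 4


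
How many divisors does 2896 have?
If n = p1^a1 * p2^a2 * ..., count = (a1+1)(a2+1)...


2896 = 2^4 × 181^1
d(2896) = (4+1) × (1+1) = 10

10 divisors


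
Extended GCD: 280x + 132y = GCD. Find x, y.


Tabular extended Euclidean (each row: r = 280*s + 132*t):
r=280, s=1, t=0
r=132, s=0, t=1
q=2: r=16, s=1, t=-2   [280*(1) + 132*(-2) = 16]
q=8: r=4, s=-8, t=17   [280*(-8) + 132*(17) = 4]
q=4: r=0, s=33, t=-70   [280*(33) + 132*(-70) = 0]
GCD = 4; from the row with r=4: x=-8, y=17
Check: 280*(-8) + 132*(17) = -2240 + 2244 = 4

GCD = 4, x = -8, y = 17


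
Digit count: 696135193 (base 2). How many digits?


696135193 in base 2 = 101001011111100010111000011001
Number of digits = 30

30 digits (base 2)


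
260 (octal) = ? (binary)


260 (base 8) = 176 (decimal)
176 (decimal) = 10110000 (base 2)


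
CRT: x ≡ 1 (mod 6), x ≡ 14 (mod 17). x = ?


M = 6*17 = 102
M1 = M/6 = 17, M2 = M/17 = 6
M1^(-1) mod 6 = 5, M2^(-1) mod 17 = 3
x = 1*17*5 + 14*6*3 = 337
337 mod 102 = 31
Check: 31 mod 6 = 1 ✓, 31 mod 17 = 14 ✓

x ≡ 31 (mod 102)


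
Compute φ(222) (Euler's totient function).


222 = 2 × 3 × 37
Prime factors: 2, 3, 37
φ(222) = 222 × (1-1/2) × (1-1/3) × (1-1/37)
= 222 × 1/2 × 2/3 × 36/37 = 72

φ(222) = 72


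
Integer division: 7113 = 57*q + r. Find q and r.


7113 = 57 * 124 + 45
Check: 7068 + 45 = 7113

q = 124, r = 45


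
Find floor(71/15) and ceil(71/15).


71/15 = 4.7333
floor = 4
ceil = 5

floor = 4, ceil = 5


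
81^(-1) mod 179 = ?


Use the extended Euclidean algorithm on (179, 81); each row r = 179*s + 81*t:
r=179, s=1, t=0
r=81, s=0, t=1
q=2: r=17, s=1, t=-2   [179*(1) + 81*(-2) = 17]
q=4: r=13, s=-4, t=9   [179*(-4) + 81*(9) = 13]
q=1: r=4, s=5, t=-11   [179*(5) + 81*(-11) = 4]
q=3: r=1, s=-19, t=42   [179*(-19) + 81*(42) = 1]
q=4: r=0, s=81, t=-179   [179*(81) + 81*(-179) = 0]
GCD = 1 with t = 42, so 81*(42) ≡ 1 (mod 179)
Inverse = 42 mod 179 = 42
Check: 81 * 42 = 3402 ≡ 1 (mod 179)

81^(-1) ≡ 42 (mod 179)


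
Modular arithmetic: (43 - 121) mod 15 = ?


43 - 121 = -78
-78 mod 15 = 12


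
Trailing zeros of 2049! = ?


floor(2049/5) = 409
floor(2049/25) = 81
floor(2049/125) = 16
floor(2049/625) = 3
Total = 509

509 trailing zeros


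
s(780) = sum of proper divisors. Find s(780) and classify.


Proper divisors: 1, 2, 3, 4, 5, 6, 10, 12, 13, 15, 20, 26, 30, 39, 52, 60, 65, 78, 130, 156, 195, 260, 390
Sum = 1 + 2 + 3 + 4 + 5 + 6 + 10 + 12 + 13 + 15 + 20 + 26 + 30 + 39 + 52 + 60 + 65 + 78 + 130 + 156 + 195 + 260 + 390 = 1572
1572 > 780 → abundant

s(780) = 1572 (abundant)


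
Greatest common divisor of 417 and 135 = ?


417 = 3 * 135 + 12
135 = 11 * 12 + 3
12 = 4 * 3 + 0
GCD = 3


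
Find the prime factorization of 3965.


3965 / 5 = 793
793 / 13 = 61
61 / 61 = 1
3965 = 5 × 13 × 61


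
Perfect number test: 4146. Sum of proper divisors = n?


Proper divisors of 4146: 1, 2, 3, 6, 691, 1382, 2073
Sum = 1 + 2 + 3 + 6 + 691 + 1382 + 2073 = 4158

No, 4146 is not perfect (4158 ≠ 4146)


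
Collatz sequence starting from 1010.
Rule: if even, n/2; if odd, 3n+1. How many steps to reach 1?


1010 → 505 → 1516 → 758 → 379 → 1138 → 569 → 1708 → 854 → 427 → 1282 → 641 → 1924 → 962 → 481 → 1444 → 722 → 361 → 1084 → 542 → 271 → 814 → 407 → 1222 → 611 → 1834 → 917 → 2752 → 1376 → 688 → 344 → 172 → 86 → 43 → 130 → 65 → 196 → 98 → 49 → 148 → 74 → 37 → 112 → 56 → 28 → 14 → 7 → 22 → 11 → 34 → 17 → 52 → 26 → 13 → 40 → 20 → 10 → 5 → 16 → 8 → 4 → 2 → 1
Total steps = 62

62 steps


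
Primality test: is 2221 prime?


Check divisors up to sqrt(2221) = 47.1275
No divisors found.
2221 is prime.

Yes, 2221 is prime


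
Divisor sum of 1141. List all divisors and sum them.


Divisors of 1141: 1, 7, 163, 1141
Sum = 1 + 7 + 163 + 1141 = 1312

σ(1141) = 1312


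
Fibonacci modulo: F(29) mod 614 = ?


F(k) mod 614 for k=1..29:
1, 1, 2, 3, 5, 8, 13, 21, 34, 55, 89, 144, 233, 377, 610, 373, 369, 128, 497, 11, 508, 519, 413, 318, 117, 435, 552, 373, 311
F(29) mod 614 = 311


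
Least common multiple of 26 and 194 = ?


GCD(26, 194) = 2
LCM = 26*194/2 = 5044/2 = 2522

LCM = 2522


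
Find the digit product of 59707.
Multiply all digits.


5 × 9 × 7 × 0 × 7 = 0


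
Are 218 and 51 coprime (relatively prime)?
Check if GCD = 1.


Euclidean algorithm:
218 = 4 * 51 + 14
51 = 3 * 14 + 9
14 = 1 * 9 + 5
9 = 1 * 5 + 4
5 = 1 * 4 + 1
4 = 4 * 1 + 0
GCD(218, 51) = 1

Yes, coprime (GCD = 1)


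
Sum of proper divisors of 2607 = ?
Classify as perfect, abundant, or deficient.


Proper divisors: 1, 3, 11, 33, 79, 237, 869
Sum = 1 + 3 + 11 + 33 + 79 + 237 + 869 = 1233
1233 < 2607 → deficient

s(2607) = 1233 (deficient)


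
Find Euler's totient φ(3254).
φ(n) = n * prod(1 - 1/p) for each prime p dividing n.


3254 = 2 × 1627
Prime factors: 2, 1627
φ(3254) = 3254 × (1-1/2) × (1-1/1627)
= 3254 × 1/2 × 1626/1627 = 1626

φ(3254) = 1626


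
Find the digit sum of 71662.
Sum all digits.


7 + 1 + 6 + 6 + 2 = 22


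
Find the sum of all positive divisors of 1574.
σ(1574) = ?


Divisors of 1574: 1, 2, 787, 1574
Sum = 1 + 2 + 787 + 1574 = 2364

σ(1574) = 2364


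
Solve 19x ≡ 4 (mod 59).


GCD(19, 59) = 1, unique solution
a^(-1) mod 59 = 28
x = 28 * 4 mod 59 = 53

x ≡ 53 (mod 59)


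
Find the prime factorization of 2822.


2822 / 2 = 1411
1411 / 17 = 83
83 / 83 = 1
2822 = 2 × 17 × 83


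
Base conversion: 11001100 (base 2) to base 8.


11001100 (base 2) = 204 (decimal)
204 (decimal) = 314 (base 8)


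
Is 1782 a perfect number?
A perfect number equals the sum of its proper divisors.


Proper divisors of 1782: 1, 2, 3, 6, 9, 11, 18, 22, 27, 33, 54, 66, 81, 99, 162, 198, 297, 594, 891
Sum = 1 + 2 + 3 + 6 + 9 + 11 + 18 + 22 + 27 + 33 + 54 + 66 + 81 + 99 + 162 + 198 + 297 + 594 + 891 = 2574

No, 1782 is not perfect (2574 ≠ 1782)


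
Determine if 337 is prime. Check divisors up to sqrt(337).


Check divisors up to sqrt(337) = 18.3576
No divisors found.
337 is prime.

Yes, 337 is prime


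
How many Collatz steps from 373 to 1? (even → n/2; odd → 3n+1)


373 → 1120 → 560 → 280 → 140 → 70 → 35 → 106 → 53 → 160 → 80 → 40 → 20 → 10 → 5 → 16 → 8 → 4 → 2 → 1
Total steps = 19

19 steps


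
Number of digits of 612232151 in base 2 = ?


612232151 in base 2 = 100100011111011110101111010111
Number of digits = 30

30 digits (base 2)


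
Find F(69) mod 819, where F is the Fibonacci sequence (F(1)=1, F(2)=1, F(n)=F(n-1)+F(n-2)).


F(k) mod 819 for k=1..69:
1, 1, 2, 3, 5, 8, 13, 21, 34, 55, 89, 144, 233, 377, 610, 168, 778, 127, 86, 213, 299, 512, 811, 504, 496, 181, 677, 39, 716, 755, 652, 588, 421, 190, 611, 801, 593, 575, 349, 105, 454, 559, 194, 753, 128, 62, 190, 252, 442, 694, 317, 192, 509, 701, 391, 273, 664, 118, 782, 81, 44, 125, 169, 294, 463, 757, 401, 339, 740
F(69) mod 819 = 740


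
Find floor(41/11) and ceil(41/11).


41/11 = 3.7273
floor = 3
ceil = 4

floor = 3, ceil = 4


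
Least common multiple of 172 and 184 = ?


GCD(172, 184) = 4
LCM = 172*184/4 = 31648/4 = 7912

LCM = 7912


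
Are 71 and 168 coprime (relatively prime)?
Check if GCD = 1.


Euclidean algorithm:
168 = 2 * 71 + 26
71 = 2 * 26 + 19
26 = 1 * 19 + 7
19 = 2 * 7 + 5
7 = 1 * 5 + 2
5 = 2 * 2 + 1
2 = 2 * 1 + 0
GCD(71, 168) = 1

Yes, coprime (GCD = 1)


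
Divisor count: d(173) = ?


173 = 173^1
d(173) = (1+1) = 2

2 divisors


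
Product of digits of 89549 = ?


8 × 9 × 5 × 4 × 9 = 12960


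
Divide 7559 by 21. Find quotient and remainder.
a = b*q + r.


7559 = 21 * 359 + 20
Check: 7539 + 20 = 7559

q = 359, r = 20


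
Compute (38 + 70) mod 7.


38 + 70 = 108
108 mod 7 = 3


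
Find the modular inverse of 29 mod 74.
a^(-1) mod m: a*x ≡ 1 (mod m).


Use the extended Euclidean algorithm on (74, 29); each row r = 74*s + 29*t:
r=74, s=1, t=0
r=29, s=0, t=1
q=2: r=16, s=1, t=-2   [74*(1) + 29*(-2) = 16]
q=1: r=13, s=-1, t=3   [74*(-1) + 29*(3) = 13]
q=1: r=3, s=2, t=-5   [74*(2) + 29*(-5) = 3]
q=4: r=1, s=-9, t=23   [74*(-9) + 29*(23) = 1]
q=3: r=0, s=29, t=-74   [74*(29) + 29*(-74) = 0]
GCD = 1 with t = 23, so 29*(23) ≡ 1 (mod 74)
Inverse = 23 mod 74 = 23
Check: 29 * 23 = 667 ≡ 1 (mod 74)

29^(-1) ≡ 23 (mod 74)


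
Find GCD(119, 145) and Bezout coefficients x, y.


Tabular extended Euclidean (each row: r = 119*s + 145*t):
r=119, s=1, t=0
r=145, s=0, t=1
q=0: r=119, s=1, t=0   [119*(1) + 145*(0) = 119]
q=1: r=26, s=-1, t=1   [119*(-1) + 145*(1) = 26]
q=4: r=15, s=5, t=-4   [119*(5) + 145*(-4) = 15]
q=1: r=11, s=-6, t=5   [119*(-6) + 145*(5) = 11]
q=1: r=4, s=11, t=-9   [119*(11) + 145*(-9) = 4]
q=2: r=3, s=-28, t=23   [119*(-28) + 145*(23) = 3]
q=1: r=1, s=39, t=-32   [119*(39) + 145*(-32) = 1]
q=3: r=0, s=-145, t=119   [119*(-145) + 145*(119) = 0]
GCD = 1; from the row with r=1: x=39, y=-32
Check: 119*(39) + 145*(-32) = 4641 - 4640 = 1

GCD = 1, x = 39, y = -32


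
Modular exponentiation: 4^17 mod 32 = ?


4^1 mod 32 = 4
4^2 mod 32 = 16
4^3 mod 32 = 0
4^4 mod 32 = 0
4^5 mod 32 = 0
4^6 mod 32 = 0
4^7 mod 32 = 0
4^8 mod 32 = 0
4^9 mod 32 = 0
4^10 mod 32 = 0
4^11 mod 32 = 0
4^12 mod 32 = 0
4^13 mod 32 = 0
4^14 mod 32 = 0
4^15 mod 32 = 0
4^16 mod 32 = 0
4^17 mod 32 = 0


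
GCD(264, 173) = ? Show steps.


264 = 1 * 173 + 91
173 = 1 * 91 + 82
91 = 1 * 82 + 9
82 = 9 * 9 + 1
9 = 9 * 1 + 0
GCD = 1


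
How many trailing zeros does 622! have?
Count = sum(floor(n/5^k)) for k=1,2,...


floor(622/5) = 124
floor(622/25) = 24
floor(622/125) = 4
Total = 152

152 trailing zeros


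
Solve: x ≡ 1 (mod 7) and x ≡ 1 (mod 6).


M = 7*6 = 42
M1 = M/7 = 6, M2 = M/6 = 7
M1^(-1) mod 7 = 6, M2^(-1) mod 6 = 1
x = 1*6*6 + 1*7*1 = 43
43 mod 42 = 1
Check: 1 mod 7 = 1 ✓, 1 mod 6 = 1 ✓

x ≡ 1 (mod 42)


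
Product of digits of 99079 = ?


9 × 9 × 0 × 7 × 9 = 0


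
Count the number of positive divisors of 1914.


1914 = 2^1 × 3^1 × 11^1 × 29^1
d(1914) = (1+1) × (1+1) × (1+1) × (1+1) = 16

16 divisors


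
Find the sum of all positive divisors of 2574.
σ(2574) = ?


Divisors of 2574: 1, 2, 3, 6, 9, 11, 13, 18, 22, 26, 33, 39, 66, 78, 99, 117, 143, 198, 234, 286, 429, 858, 1287, 2574
Sum = 1 + 2 + 3 + 6 + 9 + 11 + 13 + 18 + 22 + 26 + 33 + 39 + 66 + 78 + 99 + 117 + 143 + 198 + 234 + 286 + 429 + 858 + 1287 + 2574 = 6552

σ(2574) = 6552


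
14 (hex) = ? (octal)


14 (base 16) = 20 (decimal)
20 (decimal) = 24 (base 8)


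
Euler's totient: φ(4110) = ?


4110 = 2 × 3 × 5 × 137
Prime factors: 2, 3, 5, 137
φ(4110) = 4110 × (1-1/2) × (1-1/3) × (1-1/5) × (1-1/137)
= 4110 × 1/2 × 2/3 × 4/5 × 136/137 = 1088

φ(4110) = 1088


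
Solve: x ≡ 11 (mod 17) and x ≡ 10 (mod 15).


M = 17*15 = 255
M1 = M/17 = 15, M2 = M/15 = 17
M1^(-1) mod 17 = 8, M2^(-1) mod 15 = 8
x = 11*15*8 + 10*17*8 = 2680
2680 mod 255 = 130
Check: 130 mod 17 = 11 ✓, 130 mod 15 = 10 ✓

x ≡ 130 (mod 255)


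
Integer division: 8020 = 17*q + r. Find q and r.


8020 = 17 * 471 + 13
Check: 8007 + 13 = 8020

q = 471, r = 13


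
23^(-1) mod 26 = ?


Use the extended Euclidean algorithm on (26, 23); each row r = 26*s + 23*t:
r=26, s=1, t=0
r=23, s=0, t=1
q=1: r=3, s=1, t=-1   [26*(1) + 23*(-1) = 3]
q=7: r=2, s=-7, t=8   [26*(-7) + 23*(8) = 2]
q=1: r=1, s=8, t=-9   [26*(8) + 23*(-9) = 1]
q=2: r=0, s=-23, t=26   [26*(-23) + 23*(26) = 0]
GCD = 1 with t = -9, so 23*(-9) ≡ 1 (mod 26)
Inverse = -9 mod 26 = 17
Check: 23 * 17 = 391 ≡ 1 (mod 26)

23^(-1) ≡ 17 (mod 26)


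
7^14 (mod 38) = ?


7^1 mod 38 = 7
7^2 mod 38 = 11
7^3 mod 38 = 1
7^4 mod 38 = 7
7^5 mod 38 = 11
7^6 mod 38 = 1
7^7 mod 38 = 7
7^8 mod 38 = 11
7^9 mod 38 = 1
7^10 mod 38 = 7
7^11 mod 38 = 11
7^12 mod 38 = 1
7^13 mod 38 = 7
7^14 mod 38 = 11


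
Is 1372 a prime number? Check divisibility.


1372 / 2 = 686 (exact division)
1372 is NOT prime.

No, 1372 is not prime


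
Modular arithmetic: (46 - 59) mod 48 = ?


46 - 59 = -13
-13 mod 48 = 35


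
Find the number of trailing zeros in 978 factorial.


floor(978/5) = 195
floor(978/25) = 39
floor(978/125) = 7
floor(978/625) = 1
Total = 242

242 trailing zeros


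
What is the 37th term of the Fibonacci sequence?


Sequence: 1, 1, 2, 3, 5, 8, 13, 21, 34, 55, 89, 144, 233, 377, 610, 987, 1597, 2584, 4181, 6765, 10946, 17711, 28657, 46368, 75025, 121393, 196418, 317811, 514229, 832040, 1346269, 2178309, 3524578, 5702887, 9227465, 14930352, 24157817
F(37) = 24157817


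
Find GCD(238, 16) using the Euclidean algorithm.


238 = 14 * 16 + 14
16 = 1 * 14 + 2
14 = 7 * 2 + 0
GCD = 2


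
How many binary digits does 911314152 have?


911314152 in base 2 = 110110010100011000110011101000
Number of digits = 30

30 digits (base 2)


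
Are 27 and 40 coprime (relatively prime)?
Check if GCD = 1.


Euclidean algorithm:
40 = 1 * 27 + 13
27 = 2 * 13 + 1
13 = 13 * 1 + 0
GCD(27, 40) = 1

Yes, coprime (GCD = 1)


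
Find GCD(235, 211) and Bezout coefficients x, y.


Tabular extended Euclidean (each row: r = 235*s + 211*t):
r=235, s=1, t=0
r=211, s=0, t=1
q=1: r=24, s=1, t=-1   [235*(1) + 211*(-1) = 24]
q=8: r=19, s=-8, t=9   [235*(-8) + 211*(9) = 19]
q=1: r=5, s=9, t=-10   [235*(9) + 211*(-10) = 5]
q=3: r=4, s=-35, t=39   [235*(-35) + 211*(39) = 4]
q=1: r=1, s=44, t=-49   [235*(44) + 211*(-49) = 1]
q=4: r=0, s=-211, t=235   [235*(-211) + 211*(235) = 0]
GCD = 1; from the row with r=1: x=44, y=-49
Check: 235*(44) + 211*(-49) = 10340 - 10339 = 1

GCD = 1, x = 44, y = -49


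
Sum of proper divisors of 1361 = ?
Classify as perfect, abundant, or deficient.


Proper divisors: 1
Sum = 1 = 1
1 < 1361 → deficient

s(1361) = 1 (deficient)


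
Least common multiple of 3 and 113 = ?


GCD(3, 113) = 1
LCM = 3*113/1 = 339/1 = 339

LCM = 339


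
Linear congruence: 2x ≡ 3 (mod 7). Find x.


GCD(2, 7) = 1, unique solution
a^(-1) mod 7 = 4
x = 4 * 3 mod 7 = 5

x ≡ 5 (mod 7)


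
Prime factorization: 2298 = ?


2298 / 2 = 1149
1149 / 3 = 383
383 / 383 = 1
2298 = 2 × 3 × 383


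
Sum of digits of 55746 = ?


5 + 5 + 7 + 4 + 6 = 27


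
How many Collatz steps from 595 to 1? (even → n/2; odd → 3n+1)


595 → 1786 → 893 → 2680 → 1340 → 670 → 335 → 1006 → 503 → 1510 → 755 → 2266 → 1133 → 3400 → 1700 → 850 → 425 → 1276 → 638 → 319 → 958 → 479 → 1438 → 719 → 2158 → 1079 → 3238 → 1619 → 4858 → 2429 → 7288 → 3644 → 1822 → 911 → 2734 → 1367 → 4102 → 2051 → 6154 → 3077 → 9232 → 4616 → 2308 → 1154 → 577 → 1732 → 866 → 433 → 1300 → 650 → 325 → 976 → 488 → 244 → 122 → 61 → 184 → 92 → 46 → 23 → 70 → 35 → 106 → 53 → 160 → 80 → 40 → 20 → 10 → 5 → 16 → 8 → 4 → 2 → 1
Total steps = 74

74 steps


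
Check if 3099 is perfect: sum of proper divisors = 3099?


Proper divisors of 3099: 1, 3, 1033
Sum = 1 + 3 + 1033 = 1037

No, 3099 is not perfect (1037 ≠ 3099)


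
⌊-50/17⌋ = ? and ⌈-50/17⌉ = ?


-50/17 = -2.9412
floor = -3
ceil = -2

floor = -3, ceil = -2


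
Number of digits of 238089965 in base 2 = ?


238089965 in base 2 = 1110001100001111011011101101
Number of digits = 28

28 digits (base 2)


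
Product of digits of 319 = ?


3 × 1 × 9 = 27


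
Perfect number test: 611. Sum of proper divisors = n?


Proper divisors of 611: 1, 13, 47
Sum = 1 + 13 + 47 = 61

No, 611 is not perfect (61 ≠ 611)


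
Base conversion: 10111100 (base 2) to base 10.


10111100 (base 2) = 188 (decimal)
188 (decimal) = 188 (base 10)


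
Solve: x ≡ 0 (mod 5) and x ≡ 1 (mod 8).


M = 5*8 = 40
M1 = M/5 = 8, M2 = M/8 = 5
M1^(-1) mod 5 = 2, M2^(-1) mod 8 = 5
x = 0*8*2 + 1*5*5 = 25
25 mod 40 = 25
Check: 25 mod 5 = 0 ✓, 25 mod 8 = 1 ✓

x ≡ 25 (mod 40)


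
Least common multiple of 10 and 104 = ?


GCD(10, 104) = 2
LCM = 10*104/2 = 1040/2 = 520

LCM = 520


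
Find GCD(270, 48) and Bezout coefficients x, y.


Tabular extended Euclidean (each row: r = 270*s + 48*t):
r=270, s=1, t=0
r=48, s=0, t=1
q=5: r=30, s=1, t=-5   [270*(1) + 48*(-5) = 30]
q=1: r=18, s=-1, t=6   [270*(-1) + 48*(6) = 18]
q=1: r=12, s=2, t=-11   [270*(2) + 48*(-11) = 12]
q=1: r=6, s=-3, t=17   [270*(-3) + 48*(17) = 6]
q=2: r=0, s=8, t=-45   [270*(8) + 48*(-45) = 0]
GCD = 6; from the row with r=6: x=-3, y=17
Check: 270*(-3) + 48*(17) = -810 + 816 = 6

GCD = 6, x = -3, y = 17


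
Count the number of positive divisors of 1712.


1712 = 2^4 × 107^1
d(1712) = (4+1) × (1+1) = 10

10 divisors


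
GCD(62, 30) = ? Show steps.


62 = 2 * 30 + 2
30 = 15 * 2 + 0
GCD = 2


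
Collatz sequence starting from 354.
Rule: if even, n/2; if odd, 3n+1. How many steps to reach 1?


354 → 177 → 532 → 266 → 133 → 400 → 200 → 100 → 50 → 25 → 76 → 38 → 19 → 58 → 29 → 88 → 44 → 22 → 11 → 34 → 17 → 52 → 26 → 13 → 40 → 20 → 10 → 5 → 16 → 8 → 4 → 2 → 1
Total steps = 32

32 steps


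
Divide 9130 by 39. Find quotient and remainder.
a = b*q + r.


9130 = 39 * 234 + 4
Check: 9126 + 4 = 9130

q = 234, r = 4


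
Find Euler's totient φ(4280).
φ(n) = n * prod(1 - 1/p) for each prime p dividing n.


4280 = 2^3 × 5 × 107
Prime factors: 2, 5, 107
φ(4280) = 4280 × (1-1/2) × (1-1/5) × (1-1/107)
= 4280 × 1/2 × 4/5 × 106/107 = 1696

φ(4280) = 1696


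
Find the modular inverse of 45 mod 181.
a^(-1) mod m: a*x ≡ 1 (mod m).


Use the extended Euclidean algorithm on (181, 45); each row r = 181*s + 45*t:
r=181, s=1, t=0
r=45, s=0, t=1
q=4: r=1, s=1, t=-4   [181*(1) + 45*(-4) = 1]
q=45: r=0, s=-45, t=181   [181*(-45) + 45*(181) = 0]
GCD = 1 with t = -4, so 45*(-4) ≡ 1 (mod 181)
Inverse = -4 mod 181 = 177
Check: 45 * 177 = 7965 ≡ 1 (mod 181)

45^(-1) ≡ 177 (mod 181)


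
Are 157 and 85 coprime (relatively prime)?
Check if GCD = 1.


Euclidean algorithm:
157 = 1 * 85 + 72
85 = 1 * 72 + 13
72 = 5 * 13 + 7
13 = 1 * 7 + 6
7 = 1 * 6 + 1
6 = 6 * 1 + 0
GCD(157, 85) = 1

Yes, coprime (GCD = 1)


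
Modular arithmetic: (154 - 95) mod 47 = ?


154 - 95 = 59
59 mod 47 = 12


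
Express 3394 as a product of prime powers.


3394 / 2 = 1697
1697 / 1697 = 1
3394 = 2 × 1697


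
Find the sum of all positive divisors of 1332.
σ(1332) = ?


Divisors of 1332: 1, 2, 3, 4, 6, 9, 12, 18, 36, 37, 74, 111, 148, 222, 333, 444, 666, 1332
Sum = 1 + 2 + 3 + 4 + 6 + 9 + 12 + 18 + 36 + 37 + 74 + 111 + 148 + 222 + 333 + 444 + 666 + 1332 = 3458

σ(1332) = 3458


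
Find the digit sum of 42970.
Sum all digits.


4 + 2 + 9 + 7 + 0 = 22


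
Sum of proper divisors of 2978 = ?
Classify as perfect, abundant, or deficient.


Proper divisors: 1, 2, 1489
Sum = 1 + 2 + 1489 = 1492
1492 < 2978 → deficient

s(2978) = 1492 (deficient)


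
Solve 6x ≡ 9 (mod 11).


GCD(6, 11) = 1, unique solution
a^(-1) mod 11 = 2
x = 2 * 9 mod 11 = 7

x ≡ 7 (mod 11)


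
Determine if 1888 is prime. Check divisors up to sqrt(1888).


1888 / 2 = 944 (exact division)
1888 is NOT prime.

No, 1888 is not prime


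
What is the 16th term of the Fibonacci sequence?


Sequence: 1, 1, 2, 3, 5, 8, 13, 21, 34, 55, 89, 144, 233, 377, 610, 987
F(16) = 987


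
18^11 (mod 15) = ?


18^1 mod 15 = 3
18^2 mod 15 = 9
18^3 mod 15 = 12
18^4 mod 15 = 6
18^5 mod 15 = 3
18^6 mod 15 = 9
18^7 mod 15 = 12
18^8 mod 15 = 6
18^9 mod 15 = 3
18^10 mod 15 = 9
18^11 mod 15 = 12


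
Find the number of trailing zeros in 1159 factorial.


floor(1159/5) = 231
floor(1159/25) = 46
floor(1159/125) = 9
floor(1159/625) = 1
Total = 287

287 trailing zeros


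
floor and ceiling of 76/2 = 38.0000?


76/2 = 38.0000
floor = 38
ceil = 38

floor = 38, ceil = 38


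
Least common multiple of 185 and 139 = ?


GCD(185, 139) = 1
LCM = 185*139/1 = 25715/1 = 25715

LCM = 25715


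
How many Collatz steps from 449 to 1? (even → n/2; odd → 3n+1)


449 → 1348 → 674 → 337 → 1012 → 506 → 253 → 760 → 380 → 190 → 95 → 286 → 143 → 430 → 215 → 646 → 323 → 970 → 485 → 1456 → 728 → 364 → 182 → 91 → 274 → 137 → 412 → 206 → 103 → 310 → 155 → 466 → 233 → 700 → 350 → 175 → 526 → 263 → 790 → 395 → 1186 → 593 → 1780 → 890 → 445 → 1336 → 668 → 334 → 167 → 502 → 251 → 754 → 377 → 1132 → 566 → 283 → 850 → 425 → 1276 → 638 → 319 → 958 → 479 → 1438 → 719 → 2158 → 1079 → 3238 → 1619 → 4858 → 2429 → 7288 → 3644 → 1822 → 911 → 2734 → 1367 → 4102 → 2051 → 6154 → 3077 → 9232 → 4616 → 2308 → 1154 → 577 → 1732 → 866 → 433 → 1300 → 650 → 325 → 976 → 488 → 244 → 122 → 61 → 184 → 92 → 46 → 23 → 70 → 35 → 106 → 53 → 160 → 80 → 40 → 20 → 10 → 5 → 16 → 8 → 4 → 2 → 1
Total steps = 115

115 steps


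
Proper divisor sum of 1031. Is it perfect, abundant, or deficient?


Proper divisors: 1
Sum = 1 = 1
1 < 1031 → deficient

s(1031) = 1 (deficient)


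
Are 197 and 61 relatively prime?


Euclidean algorithm:
197 = 3 * 61 + 14
61 = 4 * 14 + 5
14 = 2 * 5 + 4
5 = 1 * 4 + 1
4 = 4 * 1 + 0
GCD(197, 61) = 1

Yes, coprime (GCD = 1)


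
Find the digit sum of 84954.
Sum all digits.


8 + 4 + 9 + 5 + 4 = 30


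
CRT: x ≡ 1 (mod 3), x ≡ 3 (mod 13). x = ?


M = 3*13 = 39
M1 = M/3 = 13, M2 = M/13 = 3
M1^(-1) mod 3 = 1, M2^(-1) mod 13 = 9
x = 1*13*1 + 3*3*9 = 94
94 mod 39 = 16
Check: 16 mod 3 = 1 ✓, 16 mod 13 = 3 ✓

x ≡ 16 (mod 39)


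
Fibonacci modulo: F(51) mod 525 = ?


F(k) mod 525 for k=1..51:
1, 1, 2, 3, 5, 8, 13, 21, 34, 55, 89, 144, 233, 377, 85, 462, 22, 484, 506, 465, 446, 386, 307, 168, 475, 118, 68, 186, 254, 440, 169, 84, 253, 337, 65, 402, 467, 344, 286, 105, 391, 496, 362, 333, 170, 503, 148, 126, 274, 400, 149
F(51) mod 525 = 149


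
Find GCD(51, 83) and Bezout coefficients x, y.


Tabular extended Euclidean (each row: r = 51*s + 83*t):
r=51, s=1, t=0
r=83, s=0, t=1
q=0: r=51, s=1, t=0   [51*(1) + 83*(0) = 51]
q=1: r=32, s=-1, t=1   [51*(-1) + 83*(1) = 32]
q=1: r=19, s=2, t=-1   [51*(2) + 83*(-1) = 19]
q=1: r=13, s=-3, t=2   [51*(-3) + 83*(2) = 13]
q=1: r=6, s=5, t=-3   [51*(5) + 83*(-3) = 6]
q=2: r=1, s=-13, t=8   [51*(-13) + 83*(8) = 1]
q=6: r=0, s=83, t=-51   [51*(83) + 83*(-51) = 0]
GCD = 1; from the row with r=1: x=-13, y=8
Check: 51*(-13) + 83*(8) = -663 + 664 = 1

GCD = 1, x = -13, y = 8


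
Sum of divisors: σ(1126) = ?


Divisors of 1126: 1, 2, 563, 1126
Sum = 1 + 2 + 563 + 1126 = 1692

σ(1126) = 1692


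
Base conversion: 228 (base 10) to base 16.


228 (base 10) = 228 (decimal)
228 (decimal) = E4 (base 16)


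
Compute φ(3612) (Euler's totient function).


3612 = 2^2 × 3 × 7 × 43
Prime factors: 2, 3, 7, 43
φ(3612) = 3612 × (1-1/2) × (1-1/3) × (1-1/7) × (1-1/43)
= 3612 × 1/2 × 2/3 × 6/7 × 42/43 = 1008

φ(3612) = 1008


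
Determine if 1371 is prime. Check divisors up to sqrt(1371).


1371 / 3 = 457 (exact division)
1371 is NOT prime.

No, 1371 is not prime


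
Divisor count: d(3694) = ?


3694 = 2^1 × 1847^1
d(3694) = (1+1) × (1+1) = 4

4 divisors


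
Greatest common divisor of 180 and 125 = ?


180 = 1 * 125 + 55
125 = 2 * 55 + 15
55 = 3 * 15 + 10
15 = 1 * 10 + 5
10 = 2 * 5 + 0
GCD = 5


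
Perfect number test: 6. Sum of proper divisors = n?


Proper divisors of 6: 1, 2, 3
Sum = 1 + 2 + 3 = 6

Yes, 6 is perfect (6 = 6)


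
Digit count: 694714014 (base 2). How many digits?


694714014 in base 2 = 101001011010000111111010011110
Number of digits = 30

30 digits (base 2)


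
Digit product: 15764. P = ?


1 × 5 × 7 × 6 × 4 = 840


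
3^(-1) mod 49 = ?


Use the extended Euclidean algorithm on (49, 3); each row r = 49*s + 3*t:
r=49, s=1, t=0
r=3, s=0, t=1
q=16: r=1, s=1, t=-16   [49*(1) + 3*(-16) = 1]
q=3: r=0, s=-3, t=49   [49*(-3) + 3*(49) = 0]
GCD = 1 with t = -16, so 3*(-16) ≡ 1 (mod 49)
Inverse = -16 mod 49 = 33
Check: 3 * 33 = 99 ≡ 1 (mod 49)

3^(-1) ≡ 33 (mod 49)


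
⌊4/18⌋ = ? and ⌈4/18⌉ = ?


4/18 = 0.2222
floor = 0
ceil = 1

floor = 0, ceil = 1


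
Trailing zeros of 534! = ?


floor(534/5) = 106
floor(534/25) = 21
floor(534/125) = 4
Total = 131

131 trailing zeros


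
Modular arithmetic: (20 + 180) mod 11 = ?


20 + 180 = 200
200 mod 11 = 2


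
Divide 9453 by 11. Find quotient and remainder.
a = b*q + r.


9453 = 11 * 859 + 4
Check: 9449 + 4 = 9453

q = 859, r = 4


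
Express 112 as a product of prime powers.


112 / 2 = 56
56 / 2 = 28
28 / 2 = 14
14 / 2 = 7
7 / 7 = 1
112 = 2^4 × 7


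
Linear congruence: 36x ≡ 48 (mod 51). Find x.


GCD(36, 51) = 3 divides 48
Divide: 12x ≡ 16 (mod 17)
x ≡ 7 (mod 17)


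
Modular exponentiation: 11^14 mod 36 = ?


11^1 mod 36 = 11
11^2 mod 36 = 13
11^3 mod 36 = 35
11^4 mod 36 = 25
11^5 mod 36 = 23
11^6 mod 36 = 1
11^7 mod 36 = 11
11^8 mod 36 = 13
11^9 mod 36 = 35
11^10 mod 36 = 25
11^11 mod 36 = 23
11^12 mod 36 = 1
11^13 mod 36 = 11
11^14 mod 36 = 13


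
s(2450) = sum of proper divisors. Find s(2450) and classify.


Proper divisors: 1, 2, 5, 7, 10, 14, 25, 35, 49, 50, 70, 98, 175, 245, 350, 490, 1225
Sum = 1 + 2 + 5 + 7 + 10 + 14 + 25 + 35 + 49 + 50 + 70 + 98 + 175 + 245 + 350 + 490 + 1225 = 2851
2851 > 2450 → abundant

s(2450) = 2851 (abundant)


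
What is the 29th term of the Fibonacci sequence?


Sequence: 1, 1, 2, 3, 5, 8, 13, 21, 34, 55, 89, 144, 233, 377, 610, 987, 1597, 2584, 4181, 6765, 10946, 17711, 28657, 46368, 75025, 121393, 196418, 317811, 514229
F(29) = 514229


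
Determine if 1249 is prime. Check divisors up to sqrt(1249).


Check divisors up to sqrt(1249) = 35.3412
No divisors found.
1249 is prime.

Yes, 1249 is prime


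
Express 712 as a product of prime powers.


712 / 2 = 356
356 / 2 = 178
178 / 2 = 89
89 / 89 = 1
712 = 2^3 × 89


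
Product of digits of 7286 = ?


7 × 2 × 8 × 6 = 672


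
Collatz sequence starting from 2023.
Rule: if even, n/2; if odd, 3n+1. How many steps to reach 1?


2023 → 6070 → 3035 → 9106 → 4553 → 13660 → 6830 → 3415 → 10246 → 5123 → 15370 → 7685 → 23056 → 11528 → 5764 → 2882 → 1441 → 4324 → 2162 → 1081 → 3244 → 1622 → 811 → 2434 → 1217 → 3652 → 1826 → 913 → 2740 → 1370 → 685 → 2056 → 1028 → 514 → 257 → 772 → 386 → 193 → 580 → 290 → 145 → 436 → 218 → 109 → 328 → 164 → 82 → 41 → 124 → 62 → 31 → 94 → 47 → 142 → 71 → 214 → 107 → 322 → 161 → 484 → 242 → 121 → 364 → 182 → 91 → 274 → 137 → 412 → 206 → 103 → 310 → 155 → 466 → 233 → 700 → 350 → 175 → 526 → 263 → 790 → 395 → 1186 → 593 → 1780 → 890 → 445 → 1336 → 668 → 334 → 167 → 502 → 251 → 754 → 377 → 1132 → 566 → 283 → 850 → 425 → 1276 → 638 → 319 → 958 → 479 → 1438 → 719 → 2158 → 1079 → 3238 → 1619 → 4858 → 2429 → 7288 → 3644 → 1822 → 911 → 2734 → 1367 → 4102 → 2051 → 6154 → 3077 → 9232 → 4616 → 2308 → 1154 → 577 → 1732 → 866 → 433 → 1300 → 650 → 325 → 976 → 488 → 244 → 122 → 61 → 184 → 92 → 46 → 23 → 70 → 35 → 106 → 53 → 160 → 80 → 40 → 20 → 10 → 5 → 16 → 8 → 4 → 2 → 1
Total steps = 156

156 steps


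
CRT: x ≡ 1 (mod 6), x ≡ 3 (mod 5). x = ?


M = 6*5 = 30
M1 = M/6 = 5, M2 = M/5 = 6
M1^(-1) mod 6 = 5, M2^(-1) mod 5 = 1
x = 1*5*5 + 3*6*1 = 43
43 mod 30 = 13
Check: 13 mod 6 = 1 ✓, 13 mod 5 = 3 ✓

x ≡ 13 (mod 30)


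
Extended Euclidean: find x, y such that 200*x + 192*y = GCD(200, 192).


Tabular extended Euclidean (each row: r = 200*s + 192*t):
r=200, s=1, t=0
r=192, s=0, t=1
q=1: r=8, s=1, t=-1   [200*(1) + 192*(-1) = 8]
q=24: r=0, s=-24, t=25   [200*(-24) + 192*(25) = 0]
GCD = 8; from the row with r=8: x=1, y=-1
Check: 200*(1) + 192*(-1) = 200 - 192 = 8

GCD = 8, x = 1, y = -1


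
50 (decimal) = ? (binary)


50 (base 10) = 50 (decimal)
50 (decimal) = 110010 (base 2)


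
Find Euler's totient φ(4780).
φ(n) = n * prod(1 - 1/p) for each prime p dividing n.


4780 = 2^2 × 5 × 239
Prime factors: 2, 5, 239
φ(4780) = 4780 × (1-1/2) × (1-1/5) × (1-1/239)
= 4780 × 1/2 × 4/5 × 238/239 = 1904

φ(4780) = 1904


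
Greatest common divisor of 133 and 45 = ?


133 = 2 * 45 + 43
45 = 1 * 43 + 2
43 = 21 * 2 + 1
2 = 2 * 1 + 0
GCD = 1


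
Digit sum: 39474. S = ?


3 + 9 + 4 + 7 + 4 = 27


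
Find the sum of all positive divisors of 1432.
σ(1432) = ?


Divisors of 1432: 1, 2, 4, 8, 179, 358, 716, 1432
Sum = 1 + 2 + 4 + 8 + 179 + 358 + 716 + 1432 = 2700

σ(1432) = 2700


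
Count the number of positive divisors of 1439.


1439 = 1439^1
d(1439) = (1+1) = 2

2 divisors


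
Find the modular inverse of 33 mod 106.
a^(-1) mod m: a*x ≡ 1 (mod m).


Use the extended Euclidean algorithm on (106, 33); each row r = 106*s + 33*t:
r=106, s=1, t=0
r=33, s=0, t=1
q=3: r=7, s=1, t=-3   [106*(1) + 33*(-3) = 7]
q=4: r=5, s=-4, t=13   [106*(-4) + 33*(13) = 5]
q=1: r=2, s=5, t=-16   [106*(5) + 33*(-16) = 2]
q=2: r=1, s=-14, t=45   [106*(-14) + 33*(45) = 1]
q=2: r=0, s=33, t=-106   [106*(33) + 33*(-106) = 0]
GCD = 1 with t = 45, so 33*(45) ≡ 1 (mod 106)
Inverse = 45 mod 106 = 45
Check: 33 * 45 = 1485 ≡ 1 (mod 106)

33^(-1) ≡ 45 (mod 106)


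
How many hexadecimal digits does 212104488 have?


212104488 in base 16 = CA47528
Number of digits = 7

7 digits (base 16)


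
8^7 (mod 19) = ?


8^1 mod 19 = 8
8^2 mod 19 = 7
8^3 mod 19 = 18
8^4 mod 19 = 11
8^5 mod 19 = 12
8^6 mod 19 = 1
8^7 mod 19 = 8


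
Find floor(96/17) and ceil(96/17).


96/17 = 5.6471
floor = 5
ceil = 6

floor = 5, ceil = 6


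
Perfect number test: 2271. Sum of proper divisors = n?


Proper divisors of 2271: 1, 3, 757
Sum = 1 + 3 + 757 = 761

No, 2271 is not perfect (761 ≠ 2271)


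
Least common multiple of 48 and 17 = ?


GCD(48, 17) = 1
LCM = 48*17/1 = 816/1 = 816

LCM = 816


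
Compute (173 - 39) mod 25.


173 - 39 = 134
134 mod 25 = 9


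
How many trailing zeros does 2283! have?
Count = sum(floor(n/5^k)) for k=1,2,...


floor(2283/5) = 456
floor(2283/25) = 91
floor(2283/125) = 18
floor(2283/625) = 3
Total = 568

568 trailing zeros


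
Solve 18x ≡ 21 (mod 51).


GCD(18, 51) = 3 divides 21
Divide: 6x ≡ 7 (mod 17)
x ≡ 4 (mod 17)


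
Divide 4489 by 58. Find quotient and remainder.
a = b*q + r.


4489 = 58 * 77 + 23
Check: 4466 + 23 = 4489

q = 77, r = 23


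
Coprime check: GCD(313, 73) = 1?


Euclidean algorithm:
313 = 4 * 73 + 21
73 = 3 * 21 + 10
21 = 2 * 10 + 1
10 = 10 * 1 + 0
GCD(313, 73) = 1

Yes, coprime (GCD = 1)


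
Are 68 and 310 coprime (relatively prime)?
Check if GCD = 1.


Euclidean algorithm:
310 = 4 * 68 + 38
68 = 1 * 38 + 30
38 = 1 * 30 + 8
30 = 3 * 8 + 6
8 = 1 * 6 + 2
6 = 3 * 2 + 0
GCD(68, 310) = 2

No, not coprime (GCD = 2)


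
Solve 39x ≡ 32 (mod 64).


GCD(39, 64) = 1, unique solution
a^(-1) mod 64 = 23
x = 23 * 32 mod 64 = 32

x ≡ 32 (mod 64)


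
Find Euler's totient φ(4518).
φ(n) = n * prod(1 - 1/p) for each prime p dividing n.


4518 = 2 × 3^2 × 251
Prime factors: 2, 3, 251
φ(4518) = 4518 × (1-1/2) × (1-1/3) × (1-1/251)
= 4518 × 1/2 × 2/3 × 250/251 = 1500

φ(4518) = 1500


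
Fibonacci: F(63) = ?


Sequence: 1, 1, 2, 3, 5, 8, 13, 21, 34, 55, 89, 144, 233, 377, 610, 987, 1597, 2584, 4181, 6765, 10946, 17711, 28657, 46368, 75025, 121393, 196418, 317811, 514229, 832040, 1346269, 2178309, 3524578, 5702887, 9227465, 14930352, 24157817, 39088169, 63245986, 102334155, 165580141, 267914296, 433494437, 701408733, 1134903170, 1836311903, 2971215073, 4807526976, 7778742049, 12586269025, 20365011074, 32951280099, 53316291173, 86267571272, 139583862445, 225851433717, 365435296162, 591286729879, 956722026041, 1548008755920, 2504730781961, 4052739537881, 6557470319842
F(63) = 6557470319842


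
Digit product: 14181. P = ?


1 × 4 × 1 × 8 × 1 = 32


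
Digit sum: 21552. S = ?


2 + 1 + 5 + 5 + 2 = 15


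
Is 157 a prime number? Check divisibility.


Check divisors up to sqrt(157) = 12.5300
No divisors found.
157 is prime.

Yes, 157 is prime


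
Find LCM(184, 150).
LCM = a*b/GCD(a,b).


GCD(184, 150) = 2
LCM = 184*150/2 = 27600/2 = 13800

LCM = 13800


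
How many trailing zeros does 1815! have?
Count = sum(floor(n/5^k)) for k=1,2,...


floor(1815/5) = 363
floor(1815/25) = 72
floor(1815/125) = 14
floor(1815/625) = 2
Total = 451

451 trailing zeros


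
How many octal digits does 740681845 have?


740681845 in base 8 = 5411364165
Number of digits = 10

10 digits (base 8)


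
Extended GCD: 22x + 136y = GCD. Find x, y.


Tabular extended Euclidean (each row: r = 22*s + 136*t):
r=22, s=1, t=0
r=136, s=0, t=1
q=0: r=22, s=1, t=0   [22*(1) + 136*(0) = 22]
q=6: r=4, s=-6, t=1   [22*(-6) + 136*(1) = 4]
q=5: r=2, s=31, t=-5   [22*(31) + 136*(-5) = 2]
q=2: r=0, s=-68, t=11   [22*(-68) + 136*(11) = 0]
GCD = 2; from the row with r=2: x=31, y=-5
Check: 22*(31) + 136*(-5) = 682 - 680 = 2

GCD = 2, x = 31, y = -5


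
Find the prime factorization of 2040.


2040 / 2 = 1020
1020 / 2 = 510
510 / 2 = 255
255 / 3 = 85
85 / 5 = 17
17 / 17 = 1
2040 = 2^3 × 3 × 5 × 17
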